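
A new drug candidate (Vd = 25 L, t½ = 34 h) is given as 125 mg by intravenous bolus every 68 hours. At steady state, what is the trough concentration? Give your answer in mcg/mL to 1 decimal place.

τ = 68 h = 2 half-lives, so f = (1/2)^2 = 0.25.
At steady state, R = 1/(1 − 0.25) = 4/3.
Single-dose peak C₀ = D/Vd = 125/25 = 5 mcg/mL.
Steady-state peak Cmax,ss = C₀·R = 5 × 4/3 ≈ 6.667 mcg/mL.
Steady-state trough Cmin,ss = Cmax,ss·f ≈ 6.667 × 0.25 ≈ 1.667 mcg/mL.

1.7 mcg/mL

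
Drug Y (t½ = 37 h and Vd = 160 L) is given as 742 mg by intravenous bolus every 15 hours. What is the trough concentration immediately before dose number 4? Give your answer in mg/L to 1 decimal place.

f = (1/2)^(τ/t½) = (1/2)^(15/37) ≈ 0.7550.
C₀ = D/Vd = 742/160 ≈ 4.638 mg/L.
Before the 4th dose, 3 doses have been given. Superposition: Cmin = C₀·(f + f² + … + f^3).
≈ 4.638 × (0.7550 + 0.5700 + 0.4304) ≈ 4.638 × 1.7554 ≈ 8.142 mg/L.

8.1 mg/L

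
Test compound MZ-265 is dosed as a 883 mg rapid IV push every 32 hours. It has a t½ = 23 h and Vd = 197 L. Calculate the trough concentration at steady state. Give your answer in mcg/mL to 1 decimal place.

τ/t½ = 32/23 ≈ 1.3913, so fraction remaining f = (1/2)^(32/23) ≈ 0.3812.
At steady state, accumulation factor R = 1/(1 − e^(−kτ)) ≈ 1.6160.
Single-dose peak C₀ = D/Vd = 883/197 ≈ 4.482 mcg/mL.
Cmax,ss = C₀/(1 − f) ≈ 4.482/0.6188 ≈ 7.243 mcg/mL.
One interval later, Cmin,ss = Cmax,ss·e^(−kτ) ≈ 7.243 × 0.3812 ≈ 2.761 mcg/mL.

2.8 mcg/mL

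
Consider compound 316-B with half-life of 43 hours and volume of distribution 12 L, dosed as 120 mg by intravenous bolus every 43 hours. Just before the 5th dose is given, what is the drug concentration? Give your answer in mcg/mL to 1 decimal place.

f = (1/2)^(τ/t½) = (1/2)^(43/43) ≈ 0.5000.
C₀ = D/Vd = 120/12 ≈ 10.000 mcg/mL.
Before the 5th dose, 4 doses have been given. Superposition: Cmin = C₀·(f + f² + … + f^4).
≈ 10.000 × (0.5000 + 0.2500 + 0.1250 + 0.0625) ≈ 10.000 × 0.9375 ≈ 9.375 mcg/mL.

9.4 mcg/mL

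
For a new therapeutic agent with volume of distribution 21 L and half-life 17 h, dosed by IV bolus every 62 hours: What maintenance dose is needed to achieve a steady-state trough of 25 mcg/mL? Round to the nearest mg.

6052 mg

τ/t½ = 62/17 ≈ 3.6471, so f = (1/2)^(62/17) ≈ 0.079823.
Cmin,ss = (D/Vd)·f/(1−f), so D = Cmin,ss·Vd·(1−f)/f.
D = 25 × 21 × (1−f)/f ≈ 25 × 21 × 11.52772 ≈ 6052.05 mg.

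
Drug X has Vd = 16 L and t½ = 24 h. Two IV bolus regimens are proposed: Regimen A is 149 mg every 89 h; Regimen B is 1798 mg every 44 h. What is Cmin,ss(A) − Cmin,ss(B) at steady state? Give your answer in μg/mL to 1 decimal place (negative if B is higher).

Regimen A: f = (1/2)^(89/24) ≈ 0.0765; Cmin,ss = (149/16)·f/(1−f) ≈ 0.771 μg/mL.
Regimen B: f = (1/2)^(44/24) ≈ 0.2806; Cmin,ss = (1798/16)·f/(1−f) ≈ 43.832 μg/mL.
Difference ≈ 0.771 − 43.832 ≈ -43.061 μg/mL.

-43.1 μg/mL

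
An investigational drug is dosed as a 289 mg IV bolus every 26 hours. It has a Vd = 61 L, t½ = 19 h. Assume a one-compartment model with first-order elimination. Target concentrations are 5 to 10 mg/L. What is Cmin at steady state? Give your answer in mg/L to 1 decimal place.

3.0 mg/L

τ/t½ = 26/19 ≈ 1.3684, so fraction remaining f = (1/2)^(26/19) ≈ 0.3873.
Accumulation ratio R = 1/(1 − f) ≈ 1/0.6127 ≈ 1.6321.
Single-dose peak C₀ = D/Vd = 289/61 ≈ 4.738 mg/L.
Steady-state peak Cmax,ss = C₀·R ≈ 4.738 × 1.6321 ≈ 7.733 mg/L.
Steady-state trough Cmin,ss = Cmax,ss·f ≈ 7.733 × 0.3873 ≈ 2.995 mg/L.
Trough 3.0 mg/L vs MEC 5 mg/L: subtherapeutic.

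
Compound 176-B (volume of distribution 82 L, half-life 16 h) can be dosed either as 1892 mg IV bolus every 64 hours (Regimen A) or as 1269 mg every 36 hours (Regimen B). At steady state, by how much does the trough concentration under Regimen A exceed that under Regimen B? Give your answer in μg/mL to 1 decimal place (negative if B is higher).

-2.6 μg/mL

Regimen A: f = (1/2)^(64/16) ≈ 0.0625; Cmin,ss = (1892/82)·f/(1−f) ≈ 1.538 μg/mL.
Regimen B: f = (1/2)^(36/16) ≈ 0.2102; Cmin,ss = (1269/82)·f/(1−f) ≈ 4.119 μg/mL.
Difference ≈ 1.538 − 4.119 ≈ -2.581 μg/mL.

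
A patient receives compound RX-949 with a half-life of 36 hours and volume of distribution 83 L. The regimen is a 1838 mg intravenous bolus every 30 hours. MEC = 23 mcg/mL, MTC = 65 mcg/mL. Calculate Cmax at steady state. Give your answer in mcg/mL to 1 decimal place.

τ/t½ = 30/36 ≈ 0.83333, so fraction remaining f = (1/2)^(30/36) ≈ 0.5612.
Accumulation ratio R = 1/(1 − f) ≈ 1/0.4388 ≈ 2.2789.
Each bolus raises the concentration by D/Vd = 1838/83 ≈ 22.145 mcg/mL.
Steady-state peak Cmax,ss = C₀·R ≈ 22.145 × 2.2789 ≈ 50.466 mcg/mL.
Peak 50.5 mcg/mL vs MTC 65 mcg/mL: below toxic threshold.

50.5 mcg/mL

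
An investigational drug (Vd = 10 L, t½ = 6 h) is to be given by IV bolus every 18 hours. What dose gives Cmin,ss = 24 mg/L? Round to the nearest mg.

1680 mg

τ/t½ = 18/6 ≈ 3, so f = (1/2)^(18/6) ≈ 0.125000.
Cmin,ss = (D/Vd)·f/(1−f), so D = Cmin,ss·Vd·(1−f)/f.
D = 24 × 10 × (1−f)/f ≈ 24 × 10 × 7.00000 ≈ 1680.00 mg.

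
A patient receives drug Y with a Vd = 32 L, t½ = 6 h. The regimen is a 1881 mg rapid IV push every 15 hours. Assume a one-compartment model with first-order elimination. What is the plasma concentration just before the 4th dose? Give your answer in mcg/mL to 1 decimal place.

12.6 mcg/mL

f = (1/2)^(τ/t½) = (1/2)^(15/6) ≈ 0.1768.
C₀ = D/Vd = 1881/32 ≈ 58.781 mcg/mL.
Before the 4th dose, 3 doses have been given. Superposition: Cmin = C₀·(f + f² + … + f^3).
≈ 58.781 × (0.1768 + 0.0313 + 0.0055) ≈ 58.781 × 0.2136 ≈ 12.556 mcg/mL.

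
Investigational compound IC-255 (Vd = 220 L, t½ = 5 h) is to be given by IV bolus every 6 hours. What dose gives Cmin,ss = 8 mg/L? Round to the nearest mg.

2283 mg

τ/t½ = 6/5 ≈ 1.2, so f = (1/2)^(6/5) ≈ 0.435275.
Cmin,ss = (D/Vd)·f/(1−f), so D = Cmin,ss·Vd·(1−f)/f.
D = 8 × 220 × (1−f)/f ≈ 8 × 220 × 1.29740 ≈ 2283.42 mg.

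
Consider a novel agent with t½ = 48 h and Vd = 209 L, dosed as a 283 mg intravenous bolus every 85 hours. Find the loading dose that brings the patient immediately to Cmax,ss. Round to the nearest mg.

400 mg

f = (1/2)^(85/48) ≈ 0.293039; accumulation ratio R = 1/(1−f) ≈ 1.41451.
Loading dose to hit Cmax,ss on first dose: D_load = D_maint·R ≈ 283 × 1.41451 ≈ 400.31 mg.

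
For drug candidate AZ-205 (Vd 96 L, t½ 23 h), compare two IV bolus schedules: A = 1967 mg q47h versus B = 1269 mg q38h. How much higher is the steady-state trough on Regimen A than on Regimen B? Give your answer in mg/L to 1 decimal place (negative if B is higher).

Regimen A: f = (1/2)^(47/23) ≈ 0.2426; Cmin,ss = (1967/96)·f/(1−f) ≈ 6.563 mg/L.
Regimen B: f = (1/2)^(38/23) ≈ 0.3182; Cmin,ss = (1269/96)·f/(1−f) ≈ 6.169 mg/L.
Difference ≈ 6.563 − 6.169 ≈ 0.394 mg/L.

0.4 mg/L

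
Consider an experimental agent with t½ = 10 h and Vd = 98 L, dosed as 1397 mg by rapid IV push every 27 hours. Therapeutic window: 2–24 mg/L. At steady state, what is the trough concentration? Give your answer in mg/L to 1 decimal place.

2.6 mg/L

k = ln2/t½ = ln2/10 ≈ 0.069315 h⁻¹; fraction remaining f = e^(−kτ) = e^(−0.069315×27) ≈ 0.1539.
Accumulation ratio R = 1/(1 − f) ≈ 1/0.8461 ≈ 1.1819.
Each bolus raises the concentration by D/Vd = 1397/98 ≈ 14.255 mg/L.
Steady-state peak Cmax,ss = C₀·R ≈ 14.255 × 1.1819 ≈ 16.848 mg/L.
Steady-state trough Cmin,ss = Cmax,ss·f ≈ 16.848 × 0.1539 ≈ 2.593 mg/L.
Trough 2.6 mg/L vs MEC 2 mg/L: adequate.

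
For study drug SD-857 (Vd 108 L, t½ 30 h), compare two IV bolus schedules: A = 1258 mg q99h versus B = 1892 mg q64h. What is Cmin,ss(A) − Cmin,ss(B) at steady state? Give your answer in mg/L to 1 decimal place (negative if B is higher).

Regimen A: f = (1/2)^(99/30) ≈ 0.1015; Cmin,ss = (1258/108)·f/(1−f) ≈ 1.316 mg/L.
Regimen B: f = (1/2)^(64/30) ≈ 0.2279; Cmin,ss = (1892/108)·f/(1−f) ≈ 5.171 mg/L.
Difference ≈ 1.316 − 5.171 ≈ -3.855 mg/L.

-3.9 mg/L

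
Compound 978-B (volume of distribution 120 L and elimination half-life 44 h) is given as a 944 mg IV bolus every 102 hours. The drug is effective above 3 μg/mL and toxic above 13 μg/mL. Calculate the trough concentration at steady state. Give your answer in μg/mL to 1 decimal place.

2.0 μg/mL

τ/t½ = 102/44 ≈ 2.3182, so fraction remaining f = (1/2)^(102/44) ≈ 0.2005.
At steady state, accumulation factor R = 1/(1 − e^(−kτ)) ≈ 1.2508.
Each bolus raises the concentration by D/Vd = 944/120 ≈ 7.867 μg/mL.
Cmax,ss = C₀/(1 − f) ≈ 7.867/0.7995 ≈ 9.840 μg/mL.
Steady-state trough Cmin,ss = Cmax,ss·f ≈ 9.840 × 0.2005 ≈ 1.973 μg/mL.
Trough 2.0 μg/mL vs MEC 3 μg/mL: subtherapeutic.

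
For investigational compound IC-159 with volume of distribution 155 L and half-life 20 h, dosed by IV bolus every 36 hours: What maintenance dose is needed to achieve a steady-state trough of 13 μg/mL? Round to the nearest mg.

τ/t½ = 36/20 ≈ 1.8, so f = (1/2)^(36/20) ≈ 0.287175.
Cmin,ss = (D/Vd)·f/(1−f), so D = Cmin,ss·Vd·(1−f)/f.
D = 13 × 155 × (1−f)/f ≈ 13 × 155 × 2.48220 ≈ 5001.63 mg.

5002 mg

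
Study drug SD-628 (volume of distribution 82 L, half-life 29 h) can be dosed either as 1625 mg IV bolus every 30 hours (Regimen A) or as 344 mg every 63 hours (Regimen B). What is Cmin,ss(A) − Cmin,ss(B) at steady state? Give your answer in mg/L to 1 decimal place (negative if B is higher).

17.7 mg/L

Regimen A: f = (1/2)^(30/29) ≈ 0.4882; Cmin,ss = (1625/82)·f/(1−f) ≈ 18.903 mg/L.
Regimen B: f = (1/2)^(63/29) ≈ 0.2218; Cmin,ss = (344/82)·f/(1−f) ≈ 1.196 mg/L.
Difference ≈ 18.903 − 1.196 ≈ 17.707 mg/L.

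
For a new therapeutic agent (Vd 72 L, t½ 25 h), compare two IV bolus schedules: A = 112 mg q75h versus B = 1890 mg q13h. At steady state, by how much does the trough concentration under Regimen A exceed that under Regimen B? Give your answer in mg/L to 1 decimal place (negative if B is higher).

Regimen A: f = (1/2)^(75/25) ≈ 0.1250; Cmin,ss = (112/72)·f/(1−f) ≈ 0.222 mg/L.
Regimen B: f = (1/2)^(13/25) ≈ 0.6974; Cmin,ss = (1890/72)·f/(1−f) ≈ 60.498 mg/L.
Difference ≈ 0.222 − 60.498 ≈ -60.276 mg/L.

-60.3 mg/L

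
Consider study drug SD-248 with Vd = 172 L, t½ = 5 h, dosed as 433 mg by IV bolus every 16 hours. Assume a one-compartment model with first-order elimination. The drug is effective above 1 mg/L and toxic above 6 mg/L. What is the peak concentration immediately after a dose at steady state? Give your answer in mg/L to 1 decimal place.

2.8 mg/L

τ/t½ = 16/5 ≈ 3.2, so fraction remaining f = (1/2)^(16/5) ≈ 0.1088.
At steady state, accumulation factor R = 1/(1 − e^(−kτ)) ≈ 1.1221.
Single-dose peak C₀ = D/Vd = 433/172 ≈ 2.517 mg/L.
Steady-state peak Cmax,ss = C₀·R ≈ 2.517 × 1.1221 ≈ 2.824 mg/L.
Peak 2.8 mg/L vs MTC 6 mg/L: below toxic threshold.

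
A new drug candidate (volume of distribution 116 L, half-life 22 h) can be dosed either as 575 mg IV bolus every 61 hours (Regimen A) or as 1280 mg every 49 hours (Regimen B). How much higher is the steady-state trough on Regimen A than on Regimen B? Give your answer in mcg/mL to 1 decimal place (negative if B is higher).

-2.1 mcg/mL

Regimen A: f = (1/2)^(61/22) ≈ 0.1463; Cmin,ss = (575/116)·f/(1−f) ≈ 0.849 mcg/mL.
Regimen B: f = (1/2)^(49/22) ≈ 0.2136; Cmin,ss = (1280/116)·f/(1−f) ≈ 2.997 mcg/mL.
Difference ≈ 0.849 − 2.997 ≈ -2.148 mcg/mL.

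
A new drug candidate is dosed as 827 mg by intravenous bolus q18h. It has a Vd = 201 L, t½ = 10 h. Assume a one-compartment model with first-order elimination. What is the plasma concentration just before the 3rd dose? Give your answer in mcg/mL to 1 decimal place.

f = (1/2)^(τ/t½) = (1/2)^(18/10) ≈ 0.2872.
C₀ = D/Vd = 827/201 ≈ 4.114 mcg/mL.
Before the 3rd dose, 2 doses have been given. Superposition: Cmin = C₀·(f + f²).
≈ 4.114 × (0.2872 + 0.0825) ≈ 4.114 × 0.3697 ≈ 1.521 mcg/mL.

1.5 mcg/mL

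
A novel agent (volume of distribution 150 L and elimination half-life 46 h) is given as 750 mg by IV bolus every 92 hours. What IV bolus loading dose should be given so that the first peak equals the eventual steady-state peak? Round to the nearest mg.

1000 mg

f = (1/2)^(92/46) ≈ 0.250000; accumulation ratio R = 1/(1−f) ≈ 1.33333.
Loading dose to hit Cmax,ss on first dose: D_load = D_maint·R ≈ 750 × 1.33333 ≈ 1000.00 mg.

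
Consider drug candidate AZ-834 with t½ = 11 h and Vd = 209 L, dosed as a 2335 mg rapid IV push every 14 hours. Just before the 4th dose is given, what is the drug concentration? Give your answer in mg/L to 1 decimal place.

f = (1/2)^(τ/t½) = (1/2)^(14/11) ≈ 0.4139.
C₀ = D/Vd = 2335/209 ≈ 11.172 mg/L.
Before the 4th dose, 3 doses have been given. Superposition: Cmin = C₀·(f + f² + … + f^3).
≈ 11.172 × (0.4139 + 0.1713 + 0.0709) ≈ 11.172 × 0.6561 ≈ 7.330 mg/L.

7.3 mg/L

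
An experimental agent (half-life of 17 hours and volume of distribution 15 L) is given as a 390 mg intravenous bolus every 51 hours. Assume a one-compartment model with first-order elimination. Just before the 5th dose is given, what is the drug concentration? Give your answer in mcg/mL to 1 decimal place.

f = (1/2)^(τ/t½) = (1/2)^(51/17) ≈ 0.1250.
C₀ = D/Vd = 390/15 ≈ 26.000 mcg/mL.
Before the 5th dose, 4 doses have been given. Superposition: Cmin = C₀·(f + f² + … + f^4).
≈ 26.000 × (0.1250 + 0.0156 + 0.0020 + 0.0002) ≈ 26.000 × 0.1428 ≈ 3.713 mcg/mL.

3.7 mcg/mL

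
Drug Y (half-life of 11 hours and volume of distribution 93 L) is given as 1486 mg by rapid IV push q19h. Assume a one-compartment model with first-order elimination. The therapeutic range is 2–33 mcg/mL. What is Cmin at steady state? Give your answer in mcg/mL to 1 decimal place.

Over one 19-h interval, 19/11 ≈ 1.7273 half-lives elapse, leaving f ≈ 0.3020 of each dose.
Each bolus raises the concentration by D/Vd = 1486/93 ≈ 15.978 mcg/mL.
Steady-state trough Cmin,ss = C₀·f/(1−f) ≈ 15.978 × 0.3020/0.6980 ≈ 6.913 mcg/mL.
Trough 6.9 mcg/mL vs MEC 2 mcg/mL: adequate.

6.9 mcg/mL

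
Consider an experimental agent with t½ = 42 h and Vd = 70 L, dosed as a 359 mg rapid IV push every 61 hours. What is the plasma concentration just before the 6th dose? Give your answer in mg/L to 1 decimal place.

f = (1/2)^(τ/t½) = (1/2)^(61/42) ≈ 0.3654.
C₀ = D/Vd = 359/70 ≈ 5.129 mg/L.
Before the 6th dose, 5 doses have been given. Superposition: Cmin = C₀·(f + f² + … + f^5).
≈ 5.129 × (0.3654 + 0.1335 + 0.0488 + 0.0178 + 0.0065) ≈ 5.129 × 0.5720 ≈ 2.934 mg/L.

2.9 mg/L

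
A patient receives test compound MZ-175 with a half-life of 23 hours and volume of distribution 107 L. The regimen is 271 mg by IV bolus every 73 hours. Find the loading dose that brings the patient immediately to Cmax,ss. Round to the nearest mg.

305 mg

f = (1/2)^(73/23) ≈ 0.110804; accumulation ratio R = 1/(1−f) ≈ 1.12461.
Loading dose to hit Cmax,ss on first dose: D_load = D_maint·R ≈ 271 × 1.12461 ≈ 304.77 mg.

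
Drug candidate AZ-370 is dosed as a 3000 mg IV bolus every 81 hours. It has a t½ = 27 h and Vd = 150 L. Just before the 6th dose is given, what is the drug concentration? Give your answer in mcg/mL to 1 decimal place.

f = (1/2)^(τ/t½) = (1/2)^(81/27) ≈ 0.1250.
C₀ = D/Vd = 3000/150 ≈ 20.000 mcg/mL.
Before the 6th dose, 5 doses have been given. Superposition: Cmin = C₀·(f + f² + … + f^5).
≈ 20.000 × (0.1250 + 0.0156 + 0.0020 + 0.0002 + 0.0000) ≈ 20.000 × 0.1428 ≈ 2.856 mcg/mL.

2.9 mcg/mL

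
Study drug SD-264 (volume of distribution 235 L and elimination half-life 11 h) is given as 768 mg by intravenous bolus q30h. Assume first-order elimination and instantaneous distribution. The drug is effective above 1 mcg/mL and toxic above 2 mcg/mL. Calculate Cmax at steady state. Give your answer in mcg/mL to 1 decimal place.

k = ln2/t½ = ln2/11 ≈ 0.063013 h⁻¹; fraction remaining f = e^(−kτ) = e^(−0.063013×30) ≈ 0.1510.
At steady state, accumulation factor R = 1/(1 − e^(−kτ)) ≈ 1.1779.
Each bolus raises the concentration by D/Vd = 768/235 ≈ 3.268 mcg/mL.
Steady-state peak Cmax,ss = C₀·R ≈ 3.268 × 1.1779 ≈ 3.849 mcg/mL.
Peak 3.8 mcg/mL vs MTC 2 mcg/mL: exceeds toxic threshold.

3.8 mcg/mL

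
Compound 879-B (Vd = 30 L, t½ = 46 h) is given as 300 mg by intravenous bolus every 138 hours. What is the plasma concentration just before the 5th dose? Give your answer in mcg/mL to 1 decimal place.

f = (1/2)^(τ/t½) = (1/2)^(138/46) ≈ 0.1250.
C₀ = D/Vd = 300/30 ≈ 10.000 mcg/mL.
Before the 5th dose, 4 doses have been given. Superposition: Cmin = C₀·(f + f² + … + f^4).
≈ 10.000 × (0.1250 + 0.0156 + 0.0020 + 0.0002) ≈ 10.000 × 0.1428 ≈ 1.428 mcg/mL.

1.4 mcg/mL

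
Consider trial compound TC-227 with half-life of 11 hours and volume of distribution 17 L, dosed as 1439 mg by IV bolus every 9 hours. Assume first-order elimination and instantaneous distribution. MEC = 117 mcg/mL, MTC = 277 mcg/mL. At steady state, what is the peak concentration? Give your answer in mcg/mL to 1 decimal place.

195.6 mcg/mL

τ/t½ = 9/11 ≈ 0.81818, so fraction remaining f = (1/2)^(9/11) ≈ 0.5672.
Accumulation ratio R = 1/(1 − f) ≈ 1/0.4328 ≈ 2.3105.
Single-dose peak C₀ = D/Vd = 1439/17 ≈ 84.647 mcg/mL.
Steady-state peak Cmax,ss = C₀·R ≈ 84.647 × 2.3105 ≈ 195.577 mcg/mL.
Peak 195.6 mcg/mL vs MTC 277 mcg/mL: below toxic threshold.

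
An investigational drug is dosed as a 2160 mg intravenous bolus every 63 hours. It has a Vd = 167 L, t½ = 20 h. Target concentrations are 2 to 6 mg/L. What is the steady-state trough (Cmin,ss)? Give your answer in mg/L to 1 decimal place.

1.6 mg/L

Over one 63-h interval, 63/20 ≈ 3.15 half-lives elapse, leaving f ≈ 0.1127 of each dose.
Each bolus raises the concentration by D/Vd = 2160/167 ≈ 12.934 mg/L.
Steady-state trough Cmin,ss = C₀·f/(1−f) ≈ 12.934 × 0.1127/0.8873 ≈ 1.643 mg/L.
Trough 1.6 mg/L vs MEC 2 mg/L: subtherapeutic.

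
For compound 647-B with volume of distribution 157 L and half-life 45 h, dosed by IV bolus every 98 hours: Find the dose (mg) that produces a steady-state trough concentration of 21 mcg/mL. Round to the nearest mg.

11620 mg

τ/t½ = 98/45 ≈ 2.1778, so f = (1/2)^(98/45) ≈ 0.221016.
Cmin,ss = (D/Vd)·f/(1−f), so D = Cmin,ss·Vd·(1−f)/f.
D = 21 × 157 × (1−f)/f ≈ 21 × 157 × 3.52456 ≈ 11620.47 mg.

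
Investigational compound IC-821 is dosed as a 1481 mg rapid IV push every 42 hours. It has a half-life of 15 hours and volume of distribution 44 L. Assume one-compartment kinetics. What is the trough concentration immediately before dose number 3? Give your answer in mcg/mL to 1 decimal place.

5.5 mcg/mL

f = (1/2)^(τ/t½) = (1/2)^(42/15) ≈ 0.1436.
C₀ = D/Vd = 1481/44 ≈ 33.659 mcg/mL.
Before the 3rd dose, 2 doses have been given. Superposition: Cmin = C₀·(f + f²).
≈ 33.659 × (0.1436 + 0.0206) ≈ 33.659 × 0.1642 ≈ 5.527 mcg/mL.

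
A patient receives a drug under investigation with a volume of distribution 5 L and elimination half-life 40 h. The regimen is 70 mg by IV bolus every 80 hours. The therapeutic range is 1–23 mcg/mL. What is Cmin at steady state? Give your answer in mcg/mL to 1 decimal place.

4.7 mcg/mL

The dosing interval is 2 half-lives, so f = 2^(−2) = 0.25.
Accumulation ratio R = 1/(1 − f) = 1/0.75 = 4/3.
Single-dose peak C₀ = D/Vd = 70/5 = 14 mcg/mL.
Steady-state peak Cmax,ss = C₀·R = 14 × 4/3 ≈ 18.667 mcg/mL.
Steady-state trough Cmin,ss = Cmax,ss·f ≈ 18.667 × 0.25 ≈ 4.667 mcg/mL.
Trough 4.7 mcg/mL vs MEC 1 mcg/mL: adequate.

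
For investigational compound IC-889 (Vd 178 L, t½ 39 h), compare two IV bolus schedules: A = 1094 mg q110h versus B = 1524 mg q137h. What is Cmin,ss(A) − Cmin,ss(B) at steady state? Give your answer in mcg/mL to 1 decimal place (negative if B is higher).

0.2 mcg/mL

Regimen A: f = (1/2)^(110/39) ≈ 0.1416; Cmin,ss = (1094/178)·f/(1−f) ≈ 1.014 mcg/mL.
Regimen B: f = (1/2)^(137/39) ≈ 0.0876; Cmin,ss = (1524/178)·f/(1−f) ≈ 0.822 mcg/mL.
Difference ≈ 1.014 − 0.822 ≈ 0.192 mcg/mL.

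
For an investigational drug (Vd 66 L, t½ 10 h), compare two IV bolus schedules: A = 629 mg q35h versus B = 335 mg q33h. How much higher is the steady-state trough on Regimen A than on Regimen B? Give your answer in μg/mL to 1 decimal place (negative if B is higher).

0.4 μg/mL

Regimen A: f = (1/2)^(35/10) ≈ 0.0884; Cmin,ss = (629/66)·f/(1−f) ≈ 0.924 μg/mL.
Regimen B: f = (1/2)^(33/10) ≈ 0.1015; Cmin,ss = (335/66)·f/(1−f) ≈ 0.573 μg/mL.
Difference ≈ 0.924 − 0.573 ≈ 0.351 μg/mL.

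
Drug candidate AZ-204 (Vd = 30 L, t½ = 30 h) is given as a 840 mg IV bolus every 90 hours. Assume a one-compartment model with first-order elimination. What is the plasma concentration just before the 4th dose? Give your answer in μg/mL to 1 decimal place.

4.0 μg/mL

f = (1/2)^(τ/t½) = (1/2)^(90/30) ≈ 0.1250.
C₀ = D/Vd = 840/30 ≈ 28.000 μg/mL.
Before the 4th dose, 3 doses have been given. Superposition: Cmin = C₀·(f + f² + … + f^3).
≈ 28.000 × (0.1250 + 0.0156 + 0.0020) ≈ 28.000 × 0.1426 ≈ 3.993 μg/mL.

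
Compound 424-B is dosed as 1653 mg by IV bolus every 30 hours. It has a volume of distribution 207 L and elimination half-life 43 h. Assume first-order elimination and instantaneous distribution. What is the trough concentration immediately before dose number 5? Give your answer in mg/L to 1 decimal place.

f = (1/2)^(τ/t½) = (1/2)^(30/43) ≈ 0.6166.
C₀ = D/Vd = 1653/207 ≈ 7.986 mg/L.
Before the 5th dose, 4 doses have been given. Superposition: Cmin = C₀·(f + f² + … + f^4).
≈ 7.986 × (0.6166 + 0.3802 + 0.2344 + 0.1445) ≈ 7.986 × 1.3757 ≈ 10.986 mg/L.

11.0 mg/L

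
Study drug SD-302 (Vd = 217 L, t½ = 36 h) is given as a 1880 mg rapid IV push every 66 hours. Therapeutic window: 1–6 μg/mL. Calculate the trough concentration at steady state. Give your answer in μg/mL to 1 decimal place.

k = ln2/t½ = ln2/36 ≈ 0.019254 h⁻¹; fraction remaining f = e^(−kτ) = e^(−0.019254×66) ≈ 0.2806.
Single-dose peak C₀ = D/Vd = 1880/217 ≈ 8.664 μg/mL.
Steady-state trough Cmin,ss = C₀·f/(1−f) ≈ 8.664 × 0.2806/0.7194 ≈ 3.379 μg/mL.
Trough 3.4 μg/mL vs MEC 1 μg/mL: adequate.

3.4 μg/mL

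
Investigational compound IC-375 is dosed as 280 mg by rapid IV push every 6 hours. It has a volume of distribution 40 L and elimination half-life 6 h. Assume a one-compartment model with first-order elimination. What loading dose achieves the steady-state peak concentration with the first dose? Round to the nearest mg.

560 mg

f = (1/2)^(6/6) ≈ 0.500000; accumulation ratio R = 1/(1−f) ≈ 2.00000.
Loading dose to hit Cmax,ss on first dose: D_load = D_maint·R ≈ 280 × 2.00000 ≈ 560.00 mg.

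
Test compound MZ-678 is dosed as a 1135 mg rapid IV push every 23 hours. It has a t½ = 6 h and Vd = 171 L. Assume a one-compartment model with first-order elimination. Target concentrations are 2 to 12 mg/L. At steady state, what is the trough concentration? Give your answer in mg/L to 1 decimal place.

τ/t½ = 23/6 ≈ 3.8333, so fraction remaining f = (1/2)^(23/6) ≈ 0.0702.
Each bolus raises the concentration by D/Vd = 1135/171 ≈ 6.637 mg/L.
Steady-state trough Cmin,ss = C₀·f/(1−f) ≈ 6.637 × 0.0702/0.9298 ≈ 0.501 mg/L.
Trough 0.5 mg/L vs MEC 2 mg/L: subtherapeutic.

0.5 mg/L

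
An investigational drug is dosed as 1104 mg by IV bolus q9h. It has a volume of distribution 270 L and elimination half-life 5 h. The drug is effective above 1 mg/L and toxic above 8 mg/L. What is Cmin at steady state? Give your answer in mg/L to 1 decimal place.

τ/t½ = 9/5 ≈ 1.8, so fraction remaining f = (1/2)^(9/5) ≈ 0.2872.
At steady state, accumulation factor R = 1/(1 − e^(−kτ)) ≈ 1.4029.
Single-dose peak C₀ = D/Vd = 1104/270 ≈ 4.089 mg/L.
Steady-state peak Cmax,ss = C₀·R ≈ 4.089 × 1.4029 ≈ 5.736 mg/L.
Steady-state trough Cmin,ss = Cmax,ss·f ≈ 5.736 × 0.2872 ≈ 1.647 mg/L.
Trough 1.6 mg/L vs MEC 1 mg/L: adequate.

1.6 mg/L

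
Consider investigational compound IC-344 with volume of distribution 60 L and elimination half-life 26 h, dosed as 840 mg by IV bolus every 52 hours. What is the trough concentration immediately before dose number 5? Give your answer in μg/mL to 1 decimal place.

4.6 μg/mL

f = (1/2)^(τ/t½) = (1/2)^(52/26) ≈ 0.2500.
C₀ = D/Vd = 840/60 ≈ 14.000 μg/mL.
Before the 5th dose, 4 doses have been given. Superposition: Cmin = C₀·(f + f² + … + f^4).
≈ 14.000 × (0.2500 + 0.0625 + 0.0156 + 0.0039) ≈ 14.000 × 0.3320 ≈ 4.648 μg/mL.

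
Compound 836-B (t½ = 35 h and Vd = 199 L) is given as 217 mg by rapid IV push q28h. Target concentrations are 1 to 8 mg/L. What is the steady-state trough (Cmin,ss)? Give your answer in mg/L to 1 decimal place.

Over one 28-h interval, 28/35 ≈ 0.8 half-lives elapse, leaving f ≈ 0.5743 of each dose.
Single-dose peak C₀ = D/Vd = 217/199 ≈ 1.090 mg/L.
Steady-state trough Cmin,ss = C₀·f/(1−f) ≈ 1.090 × 0.5743/0.4257 ≈ 1.470 mg/L.
Trough 1.5 mg/L vs MEC 1 mg/L: adequate.

1.5 mg/L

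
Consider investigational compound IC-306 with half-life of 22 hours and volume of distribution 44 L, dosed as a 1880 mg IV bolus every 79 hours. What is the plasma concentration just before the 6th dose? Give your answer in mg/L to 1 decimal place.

3.9 mg/L

f = (1/2)^(τ/t½) = (1/2)^(79/22) ≈ 0.0830.
C₀ = D/Vd = 1880/44 ≈ 42.727 mg/L.
Before the 6th dose, 5 doses have been given. Superposition: Cmin = C₀·(f + f² + … + f^5).
≈ 42.727 × (0.0830 + 0.0069 + 0.0006 + 0.0000 + 0.0000) ≈ 42.727 × 0.0905 ≈ 3.867 mg/L.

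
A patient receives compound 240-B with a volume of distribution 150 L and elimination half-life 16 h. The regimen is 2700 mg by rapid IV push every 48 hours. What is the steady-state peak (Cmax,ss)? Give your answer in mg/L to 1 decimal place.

The dosing interval is 3 half-lives, so f = 2^(−3) = 0.125.
Accumulation ratio R = 1/(1 − f) = 1/0.875 = 8/7.
Single-dose peak C₀ = D/Vd = 2700/150 = 18 mg/L.
Steady-state peak Cmax,ss = C₀·R = 18 × 8/7 ≈ 20.571 mg/L.

20.6 mg/L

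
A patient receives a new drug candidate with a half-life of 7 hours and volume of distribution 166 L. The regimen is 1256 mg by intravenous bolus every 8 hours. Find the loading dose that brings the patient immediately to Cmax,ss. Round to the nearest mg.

2296 mg

f = (1/2)^(8/7) ≈ 0.452862; accumulation ratio R = 1/(1−f) ≈ 1.82769.
Loading dose to hit Cmax,ss on first dose: D_load = D_maint·R ≈ 1256 × 1.82769 ≈ 2295.58 mg.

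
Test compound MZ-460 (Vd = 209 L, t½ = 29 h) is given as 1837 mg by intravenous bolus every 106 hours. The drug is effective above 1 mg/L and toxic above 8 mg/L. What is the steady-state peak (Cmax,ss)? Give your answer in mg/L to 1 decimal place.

9.5 mg/L

τ/t½ = 106/29 ≈ 3.6552, so fraction remaining f = (1/2)^(106/29) ≈ 0.0794.
At steady state, accumulation factor R = 1/(1 − e^(−kτ)) ≈ 1.0862.
Single-dose peak C₀ = D/Vd = 1837/209 ≈ 8.789 mg/L.
Steady-state peak Cmax,ss = C₀·R ≈ 8.789 × 1.0862 ≈ 9.547 mg/L.
Peak 9.5 mg/L vs MTC 8 mg/L: exceeds toxic threshold.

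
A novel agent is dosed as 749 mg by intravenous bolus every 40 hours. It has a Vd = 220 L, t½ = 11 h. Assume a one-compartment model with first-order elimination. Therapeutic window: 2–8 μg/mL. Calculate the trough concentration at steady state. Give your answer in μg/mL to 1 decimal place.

0.3 μg/mL

k = ln2/t½ = ln2/11 ≈ 0.063013 h⁻¹; fraction remaining f = e^(−kτ) = e^(−0.063013×40) ≈ 0.0804.
Accumulation ratio R = 1/(1 − f) ≈ 1/0.9196 ≈ 1.0874.
Each bolus raises the concentration by D/Vd = 749/220 ≈ 3.405 μg/mL.
Steady-state peak Cmax,ss = C₀·R ≈ 3.405 × 1.0874 ≈ 3.703 μg/mL.
Steady-state trough Cmin,ss = Cmax,ss·f ≈ 3.703 × 0.0804 ≈ 0.298 μg/mL.
Trough 0.3 μg/mL vs MEC 2 μg/mL: subtherapeutic.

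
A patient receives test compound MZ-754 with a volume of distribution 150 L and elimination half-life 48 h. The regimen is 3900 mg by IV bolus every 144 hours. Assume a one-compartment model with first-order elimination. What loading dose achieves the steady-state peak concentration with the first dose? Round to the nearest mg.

4457 mg

f = (1/2)^(144/48) ≈ 0.125000; accumulation ratio R = 1/(1−f) ≈ 1.14286.
Loading dose to hit Cmax,ss on first dose: D_load = D_maint·R ≈ 3900 × 1.14286 ≈ 4457.15 mg.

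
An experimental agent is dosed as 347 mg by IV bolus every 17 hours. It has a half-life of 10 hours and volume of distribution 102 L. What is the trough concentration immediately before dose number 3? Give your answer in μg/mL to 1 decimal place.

1.4 μg/mL

f = (1/2)^(τ/t½) = (1/2)^(17/10) ≈ 0.3078.
C₀ = D/Vd = 347/102 ≈ 3.402 μg/mL.
Before the 3rd dose, 2 doses have been given. Superposition: Cmin = C₀·(f + f²).
≈ 3.402 × (0.3078 + 0.0947) ≈ 3.402 × 0.4025 ≈ 1.369 μg/mL.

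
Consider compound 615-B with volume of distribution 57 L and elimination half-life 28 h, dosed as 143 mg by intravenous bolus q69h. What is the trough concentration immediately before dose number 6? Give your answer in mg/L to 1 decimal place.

0.6 mg/L

f = (1/2)^(τ/t½) = (1/2)^(69/28) ≈ 0.1812.
C₀ = D/Vd = 143/57 ≈ 2.509 mg/L.
Before the 6th dose, 5 doses have been given. Superposition: Cmin = C₀·(f + f² + … + f^5).
≈ 2.509 × (0.1812 + 0.0328 + 0.0059 + 0.0011 + 0.0002) ≈ 2.509 × 0.2212 ≈ 0.555 mg/L.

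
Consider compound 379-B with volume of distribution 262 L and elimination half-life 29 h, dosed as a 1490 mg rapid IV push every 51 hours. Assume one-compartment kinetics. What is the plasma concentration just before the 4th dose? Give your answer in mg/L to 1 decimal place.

2.3 mg/L

f = (1/2)^(τ/t½) = (1/2)^(51/29) ≈ 0.2955.
C₀ = D/Vd = 1490/262 ≈ 5.687 mg/L.
Before the 4th dose, 3 doses have been given. Superposition: Cmin = C₀·(f + f² + … + f^3).
≈ 5.687 × (0.2955 + 0.0873 + 0.0258) ≈ 5.687 × 0.4086 ≈ 2.324 mg/L.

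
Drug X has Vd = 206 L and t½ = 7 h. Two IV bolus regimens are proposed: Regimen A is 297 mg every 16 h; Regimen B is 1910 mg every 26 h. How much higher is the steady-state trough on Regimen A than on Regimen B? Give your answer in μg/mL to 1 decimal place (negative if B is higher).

-0.4 μg/mL

Regimen A: f = (1/2)^(16/7) ≈ 0.2051; Cmin,ss = (297/206)·f/(1−f) ≈ 0.372 μg/mL.
Regimen B: f = (1/2)^(26/7) ≈ 0.0762; Cmin,ss = (1910/206)·f/(1−f) ≈ 0.765 μg/mL.
Difference ≈ 0.372 − 0.765 ≈ -0.393 μg/mL.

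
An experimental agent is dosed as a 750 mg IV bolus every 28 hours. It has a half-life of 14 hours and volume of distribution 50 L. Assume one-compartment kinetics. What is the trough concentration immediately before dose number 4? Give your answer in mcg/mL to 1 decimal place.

f = (1/2)^(τ/t½) = (1/2)^(28/14) ≈ 0.2500.
C₀ = D/Vd = 750/50 ≈ 15.000 mcg/mL.
Before the 4th dose, 3 doses have been given. Superposition: Cmin = C₀·(f + f² + … + f^3).
≈ 15.000 × (0.2500 + 0.0625 + 0.0156) ≈ 15.000 × 0.3281 ≈ 4.921 mcg/mL.

4.9 mcg/mL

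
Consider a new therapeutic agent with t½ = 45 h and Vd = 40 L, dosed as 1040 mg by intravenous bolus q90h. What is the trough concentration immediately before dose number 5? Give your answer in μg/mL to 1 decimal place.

f = (1/2)^(τ/t½) = (1/2)^(90/45) ≈ 0.2500.
C₀ = D/Vd = 1040/40 ≈ 26.000 μg/mL.
Before the 5th dose, 4 doses have been given. Superposition: Cmin = C₀·(f + f² + … + f^4).
≈ 26.000 × (0.2500 + 0.0625 + 0.0156 + 0.0039) ≈ 26.000 × 0.3320 ≈ 8.632 μg/mL.

8.6 μg/mL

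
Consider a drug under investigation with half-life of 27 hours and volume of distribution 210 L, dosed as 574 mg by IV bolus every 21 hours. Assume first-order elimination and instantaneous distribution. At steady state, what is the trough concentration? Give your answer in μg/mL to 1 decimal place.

Over one 21-h interval, 21/27 ≈ 0.77778 half-lives elapse, leaving f ≈ 0.5833 of each dose.
At steady state, accumulation factor R = 1/(1 − e^(−kτ)) ≈ 2.3998.
Each bolus raises the concentration by D/Vd = 574/210 ≈ 2.733 μg/mL.
Cmax,ss = C₀/(1 − f) ≈ 2.733/0.4167 ≈ 6.559 μg/mL.
One interval later, Cmin,ss = Cmax,ss·e^(−kτ) ≈ 6.559 × 0.5833 ≈ 3.826 μg/mL.

3.8 μg/mL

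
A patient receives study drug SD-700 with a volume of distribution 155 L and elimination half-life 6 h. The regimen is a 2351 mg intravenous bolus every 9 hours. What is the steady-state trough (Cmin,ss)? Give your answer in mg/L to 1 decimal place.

8.3 mg/L

k = ln2/t½ = ln2/6 ≈ 0.115525 h⁻¹; fraction remaining f = e^(−kτ) = e^(−0.115525×9) ≈ 0.3536.
Single-dose peak C₀ = D/Vd = 2351/155 ≈ 15.168 mg/L.
Steady-state trough Cmin,ss = C₀·f/(1−f) ≈ 15.168 × 0.3536/0.6464 ≈ 8.297 mg/L.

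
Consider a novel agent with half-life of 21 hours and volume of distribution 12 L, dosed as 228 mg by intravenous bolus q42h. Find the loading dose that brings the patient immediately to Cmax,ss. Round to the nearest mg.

f = (1/2)^(42/21) ≈ 0.250000; accumulation ratio R = 1/(1−f) ≈ 1.33333.
Loading dose to hit Cmax,ss on first dose: D_load = D_maint·R ≈ 228 × 1.33333 ≈ 304.00 mg.

304 mg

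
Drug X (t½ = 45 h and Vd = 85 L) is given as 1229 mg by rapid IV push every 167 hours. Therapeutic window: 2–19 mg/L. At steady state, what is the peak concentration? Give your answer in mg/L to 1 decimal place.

15.7 mg/L

Over one 167-h interval, 167/45 ≈ 3.7111 half-lives elapse, leaving f ≈ 0.0764 of each dose.
At steady state, accumulation factor R = 1/(1 − e^(−kτ)) ≈ 1.0827.
Each bolus raises the concentration by D/Vd = 1229/85 ≈ 14.459 mg/L.
Steady-state peak Cmax,ss = C₀·R ≈ 14.459 × 1.0827 ≈ 15.655 mg/L.
Peak 15.7 mg/L vs MTC 19 mg/L: below toxic threshold.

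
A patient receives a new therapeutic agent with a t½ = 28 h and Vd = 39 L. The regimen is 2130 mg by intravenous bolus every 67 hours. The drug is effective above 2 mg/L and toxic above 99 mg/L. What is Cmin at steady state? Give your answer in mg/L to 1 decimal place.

12.8 mg/L

Over one 67-h interval, 67/28 ≈ 2.3929 half-lives elapse, leaving f ≈ 0.1904 of each dose.
At steady state, accumulation factor R = 1/(1 − e^(−kτ)) ≈ 1.2352.
Single-dose peak C₀ = D/Vd = 2130/39 ≈ 54.615 mg/L.
Cmax,ss = C₀/(1 − f) ≈ 54.615/0.8096 ≈ 67.459 mg/L.
One interval later, Cmin,ss = Cmax,ss·e^(−kτ) ≈ 67.459 × 0.1904 ≈ 12.844 mg/L.
Trough 12.8 mg/L vs MEC 2 mg/L: adequate.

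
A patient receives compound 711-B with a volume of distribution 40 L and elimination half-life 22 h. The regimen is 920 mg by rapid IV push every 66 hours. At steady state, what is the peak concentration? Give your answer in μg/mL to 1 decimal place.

τ = 66 h = 3 half-lives, so f = (1/2)^3 = 0.125.
Accumulation ratio R = 1/(1 − f) = 1/0.875 = 8/7.
Single-dose peak C₀ = D/Vd = 920/40 = 23 μg/mL.
Steady-state peak Cmax,ss = C₀·R = 23 × 8/7 ≈ 26.286 μg/mL.

26.3 μg/mL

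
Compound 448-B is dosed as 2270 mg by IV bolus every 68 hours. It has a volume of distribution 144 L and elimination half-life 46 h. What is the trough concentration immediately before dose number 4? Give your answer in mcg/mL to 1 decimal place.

8.4 mcg/mL

f = (1/2)^(τ/t½) = (1/2)^(68/46) ≈ 0.3589.
C₀ = D/Vd = 2270/144 ≈ 15.764 mcg/mL.
Before the 4th dose, 3 doses have been given. Superposition: Cmin = C₀·(f + f² + … + f^3).
≈ 15.764 × (0.3589 + 0.1288 + 0.0462) ≈ 15.764 × 0.5339 ≈ 8.416 mcg/mL.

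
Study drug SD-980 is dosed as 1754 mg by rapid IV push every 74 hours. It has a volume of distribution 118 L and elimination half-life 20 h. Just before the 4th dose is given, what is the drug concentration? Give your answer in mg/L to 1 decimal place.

1.2 mg/L

f = (1/2)^(τ/t½) = (1/2)^(74/20) ≈ 0.0769.
C₀ = D/Vd = 1754/118 ≈ 14.864 mg/L.
Before the 4th dose, 3 doses have been given. Superposition: Cmin = C₀·(f + f² + … + f^3).
≈ 14.864 × (0.0769 + 0.0059 + 0.0005) ≈ 14.864 × 0.0833 ≈ 1.238 mg/L.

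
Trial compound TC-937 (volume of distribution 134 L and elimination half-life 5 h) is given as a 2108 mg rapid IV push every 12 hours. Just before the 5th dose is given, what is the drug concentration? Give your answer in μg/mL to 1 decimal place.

3.7 μg/mL

f = (1/2)^(τ/t½) = (1/2)^(12/5) ≈ 0.1895.
C₀ = D/Vd = 2108/134 ≈ 15.731 μg/mL.
Before the 5th dose, 4 doses have been given. Superposition: Cmin = C₀·(f + f² + … + f^4).
≈ 15.731 × (0.1895 + 0.0359 + 0.0068 + 0.0013) ≈ 15.731 × 0.2335 ≈ 3.673 μg/mL.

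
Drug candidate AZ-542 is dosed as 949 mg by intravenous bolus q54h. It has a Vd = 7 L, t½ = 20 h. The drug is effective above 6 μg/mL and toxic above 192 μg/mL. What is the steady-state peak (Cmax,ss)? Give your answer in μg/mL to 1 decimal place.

k = ln2/t½ = ln2/20 ≈ 0.034657 h⁻¹; fraction remaining f = e^(−kτ) = e^(−0.034657×54) ≈ 0.1539.
At steady state, accumulation factor R = 1/(1 − e^(−kτ)) ≈ 1.1819.
Single-dose peak C₀ = D/Vd = 949/7 ≈ 135.571 μg/mL.
Steady-state peak Cmax,ss = C₀·R ≈ 135.571 × 1.1819 ≈ 160.231 μg/mL.
Peak 160.2 μg/mL vs MTC 192 μg/mL: below toxic threshold.

160.2 μg/mL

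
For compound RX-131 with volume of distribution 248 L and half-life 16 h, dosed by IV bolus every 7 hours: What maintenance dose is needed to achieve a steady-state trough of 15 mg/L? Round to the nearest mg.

τ/t½ = 7/16 ≈ 0.4375, so f = (1/2)^(7/16) ≈ 0.738413.
Cmin,ss = (D/Vd)·f/(1−f), so D = Cmin,ss·Vd·(1−f)/f.
D = 15 × 248 × (1−f)/f ≈ 15 × 248 × 0.35426 ≈ 1317.85 mg.

1318 mg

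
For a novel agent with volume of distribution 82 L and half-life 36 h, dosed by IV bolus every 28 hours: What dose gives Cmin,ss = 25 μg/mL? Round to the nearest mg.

τ/t½ = 28/36 ≈ 0.77778, so f = (1/2)^(28/36) ≈ 0.583265.
Cmin,ss = (D/Vd)·f/(1−f), so D = Cmin,ss·Vd·(1−f)/f.
D = 25 × 82 × (1−f)/f ≈ 25 × 82 × 0.71449 ≈ 1464.70 mg.

1465 mg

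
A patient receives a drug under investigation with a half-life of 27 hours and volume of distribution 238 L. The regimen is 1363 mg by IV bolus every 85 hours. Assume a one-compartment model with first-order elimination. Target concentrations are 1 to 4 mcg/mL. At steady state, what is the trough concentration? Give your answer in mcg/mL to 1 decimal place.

0.7 mcg/mL

k = ln2/t½ = ln2/27 ≈ 0.025672 h⁻¹; fraction remaining f = e^(−kτ) = e^(−0.025672×85) ≈ 0.1128.
Accumulation ratio R = 1/(1 − f) ≈ 1/0.8872 ≈ 1.1271.
Single-dose peak C₀ = D/Vd = 1363/238 ≈ 5.727 mcg/mL.
Cmax,ss = C₀/(1 − f) ≈ 5.727/0.8872 ≈ 6.455 mcg/mL.
One interval later, Cmin,ss = Cmax,ss·e^(−kτ) ≈ 6.455 × 0.1128 ≈ 0.728 mcg/mL.
Trough 0.7 mcg/mL vs MEC 1 mcg/mL: subtherapeutic.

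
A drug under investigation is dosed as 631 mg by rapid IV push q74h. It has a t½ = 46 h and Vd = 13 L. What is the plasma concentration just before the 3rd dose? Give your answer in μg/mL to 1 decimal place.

f = (1/2)^(τ/t½) = (1/2)^(74/46) ≈ 0.3279.
C₀ = D/Vd = 631/13 ≈ 48.538 μg/mL.
Before the 3rd dose, 2 doses have been given. Superposition: Cmin = C₀·(f + f²).
≈ 48.538 × (0.3279 + 0.1075) ≈ 48.538 × 0.4354 ≈ 21.133 μg/mL.

21.1 μg/mL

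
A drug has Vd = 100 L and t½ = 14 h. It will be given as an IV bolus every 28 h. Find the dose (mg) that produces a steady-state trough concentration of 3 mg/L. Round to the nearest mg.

900 mg

τ/t½ = 28/14 ≈ 2, so f = (1/2)^(28/14) ≈ 0.250000.
Cmin,ss = (D/Vd)·f/(1−f), so D = Cmin,ss·Vd·(1−f)/f.
D = 3 × 100 × (1−f)/f ≈ 3 × 100 × 3.00000 ≈ 900.00 mg.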